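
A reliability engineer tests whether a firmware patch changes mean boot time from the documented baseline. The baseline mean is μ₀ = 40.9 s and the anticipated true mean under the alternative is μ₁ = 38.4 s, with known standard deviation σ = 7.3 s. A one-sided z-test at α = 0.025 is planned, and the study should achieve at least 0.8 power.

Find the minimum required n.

n = 67

Standardized effect: d = |μ₁ − μ₀| / σ = |38.4 − 40.9| / 7.3 = 0.3425
For power 0.8 need Φ(δ − z_{0.025}) = 0.8, so δ = z_{0.025} + z_{0.20} = 1.960 + 0.842 = 2.802.
δ = d·√n ⇒ n = (δ/d)² = (2.802 / 0.3425)² = 66.92.
Rounding up, n = 67.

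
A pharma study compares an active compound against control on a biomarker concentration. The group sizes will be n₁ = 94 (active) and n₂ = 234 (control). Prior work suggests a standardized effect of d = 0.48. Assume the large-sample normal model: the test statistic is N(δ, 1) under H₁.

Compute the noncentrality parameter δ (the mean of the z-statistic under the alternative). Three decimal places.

δ = d / √(1/n₁ + 1/n₂) = 0.48 / √(1/94 + 1/234) = 3.9308

δ ≈ 3.931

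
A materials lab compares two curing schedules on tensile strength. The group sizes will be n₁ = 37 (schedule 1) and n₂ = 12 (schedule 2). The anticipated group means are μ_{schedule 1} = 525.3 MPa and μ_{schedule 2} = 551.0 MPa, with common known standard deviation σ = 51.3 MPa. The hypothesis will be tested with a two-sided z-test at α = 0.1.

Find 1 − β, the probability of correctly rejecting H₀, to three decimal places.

Power ≈ 0.446

Standardized effect: d = |μ_{schedule 1} − μ_{schedule 2}| / σ = |525.3 − 551.0| / 51.3 = 0.5010
Noncentrality parameter: δ = d / √(1/n₁ + 1/n₂) = 0.5010 / √(1/37 + 1/12) = 1.5080
Two-sided α = 0.1 → critical value z_{0.05} = 1.645.
Power = Φ(δ − 1.645) + Φ(−δ − 1.645) = Φ(-0.137) + Φ(-3.153) = 0.4456 + 0.0008 = 0.4464.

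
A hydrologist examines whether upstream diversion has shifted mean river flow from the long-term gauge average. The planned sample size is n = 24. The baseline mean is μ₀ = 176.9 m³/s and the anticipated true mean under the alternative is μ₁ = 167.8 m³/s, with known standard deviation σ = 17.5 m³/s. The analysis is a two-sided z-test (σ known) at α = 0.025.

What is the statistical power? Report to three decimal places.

Power ≈ 0.620

Standardized effect: d = |μ₁ − μ₀| / σ = |167.8 − 176.9| / 17.5 = 0.5200
Noncentrality parameter: δ = d·√n = 0.5200 × √24 = 2.5475
Two-sided α = 0.025 → critical value z_{0.0125} = 2.241.
Power = Φ(δ − 2.241) + Φ(−δ − 2.241) = Φ(0.306) + Φ(-4.789) = 0.6202 + 0.0000 = 0.6202.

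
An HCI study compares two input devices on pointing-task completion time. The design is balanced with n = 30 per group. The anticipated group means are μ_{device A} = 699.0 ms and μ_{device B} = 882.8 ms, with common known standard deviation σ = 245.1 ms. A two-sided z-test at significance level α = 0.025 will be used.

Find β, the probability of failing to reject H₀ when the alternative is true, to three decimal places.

β ≈ 0.254

Standardized effect: d = |μ_{device A} − μ_{device B}| / σ = |699.0 − 882.8| / 245.1 = 0.7499
Noncentrality parameter: δ = d·√(n/2) = 0.7499 × √(30/2) = 2.9043
Two-sided α = 0.025 → critical value z_{0.0125} = 2.241.
Power = Φ(δ − 2.241) + Φ(−δ − 2.241) = Φ(0.663) + Φ(-5.146) = 0.7463 + 0.0000 = 0.7463.
Type II error: β = 1 − power = 1 − 0.7463 = 0.2537.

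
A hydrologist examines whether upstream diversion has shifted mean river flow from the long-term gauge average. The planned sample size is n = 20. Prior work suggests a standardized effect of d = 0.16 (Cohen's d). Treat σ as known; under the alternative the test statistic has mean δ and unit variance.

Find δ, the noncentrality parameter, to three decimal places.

The noncentrality parameter scales effect size by the design's sample-size factor: δ = d·√n = 0.16 × √20 = 0.7155

δ ≈ 0.716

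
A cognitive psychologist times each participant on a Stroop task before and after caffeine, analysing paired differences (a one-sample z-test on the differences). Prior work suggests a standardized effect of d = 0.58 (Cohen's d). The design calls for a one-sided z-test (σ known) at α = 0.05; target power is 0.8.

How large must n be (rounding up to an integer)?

For power 0.8 need Φ(δ − z_{0.05}) = 0.8, so δ = z_{0.05} + z_{0.20} = 1.645 + 0.842 = 2.486.
δ = d·√n ⇒ n = (δ/d)² = (2.486 / 0.58)² = 18.38.
Round up to the next whole unit.

n = 19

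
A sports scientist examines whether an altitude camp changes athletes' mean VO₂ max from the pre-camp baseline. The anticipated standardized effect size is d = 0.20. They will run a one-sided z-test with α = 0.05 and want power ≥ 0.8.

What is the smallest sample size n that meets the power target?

Set Φ(δ − 1.645) = 0.8; then δ − 1.645 = Φ⁻¹(0.8) = 0.842, giving δ = 2.486.
δ = d·√n ⇒ n = (δ/d)² = (2.486 / 0.20)² = 154.56.
Round up to the next whole unit.

n = 155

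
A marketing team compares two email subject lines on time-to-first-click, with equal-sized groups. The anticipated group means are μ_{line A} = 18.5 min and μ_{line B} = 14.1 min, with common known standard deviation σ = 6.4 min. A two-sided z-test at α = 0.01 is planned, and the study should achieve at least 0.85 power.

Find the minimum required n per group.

Standardized effect: d = |μ_{line A} − μ_{line B}| / σ = |18.5 − 14.1| / 6.4 = 0.6875
For power 0.85 need Φ(δ − z_{0.005}) = 0.85, so δ = z_{0.005} + z_{0.15} = 2.576 + 1.036 = 3.612.
(For δ > 0 the lower-tail rejection region contributes negligibly to power, so the one-term inversion is standard.)
δ = d·√(n/2) ⇒ n = 2(δ/d)² = 2 × (3.612 / 0.6875)² = 55.21.
Rounding up, n = 56 per group.

n = 56 per group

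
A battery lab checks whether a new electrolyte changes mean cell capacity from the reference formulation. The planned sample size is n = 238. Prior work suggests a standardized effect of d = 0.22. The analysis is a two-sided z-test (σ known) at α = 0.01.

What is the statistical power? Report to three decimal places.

Noncentrality parameter: λ = d·√n = 0.22 × √238 = 3.3940
Critical value for a two-sided test at α = 0.01: z_{α/2} = 2.576.
Power = Φ(λ − 2.576) + Φ(−λ − 2.576) = Φ(0.818) + Φ(-5.970) = 0.7934 + 0.0000 = 0.7934.

Power ≈ 0.793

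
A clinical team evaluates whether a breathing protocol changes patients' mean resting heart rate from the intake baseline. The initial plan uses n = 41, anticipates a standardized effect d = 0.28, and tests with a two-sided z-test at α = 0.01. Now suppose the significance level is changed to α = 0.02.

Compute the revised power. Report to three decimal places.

δ = d·√n = 0.28 × √41 = 1.7929 (unchanged). New critical value: z_{0.01} = 2.326.
Revised power = Φ(δ − 2.326) + Φ(−δ − 2.326) = Φ(-0.533) + Φ(-4.119) = 0.2969 + 0.0000 = 0.2969.

Power ≈ 0.297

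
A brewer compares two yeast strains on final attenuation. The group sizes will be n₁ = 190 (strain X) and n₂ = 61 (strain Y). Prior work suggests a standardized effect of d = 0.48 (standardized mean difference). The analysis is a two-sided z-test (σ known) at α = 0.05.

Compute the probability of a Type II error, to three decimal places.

β ≈ 0.097

Noncentrality parameter: δ = d / √(1/n₁ + 1/n₂) = 0.48 / √(1/190 + 1/61) = 3.2617
Critical value for a two-sided test at α = 0.05: z_{α/2} = 1.960.
Power = Φ(δ − 1.960) + Φ(−δ − 1.960) = Φ(1.302) + Φ(-5.222) = 0.9035 + 0.0000 = 0.9035.
Type II error: β = 1 − power = 1 − 0.9035 = 0.0965.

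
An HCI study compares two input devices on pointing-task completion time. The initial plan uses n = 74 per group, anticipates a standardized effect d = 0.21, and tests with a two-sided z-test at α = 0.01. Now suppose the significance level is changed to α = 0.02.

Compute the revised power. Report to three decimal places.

δ = d·√(n/2) = 0.21 × √(74/2) = 1.2774 (unchanged). New critical value: z_{0.01} = 2.326.
Revised power = Φ(δ − 2.326) + Φ(−δ − 2.326) = Φ(-1.049) + Φ(-3.604) = 0.1471 + 0.0002 = 0.1473.

Power ≈ 0.147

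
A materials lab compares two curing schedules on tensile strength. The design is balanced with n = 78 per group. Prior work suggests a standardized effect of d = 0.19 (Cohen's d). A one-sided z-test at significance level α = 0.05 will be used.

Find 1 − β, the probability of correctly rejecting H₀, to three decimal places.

Power ≈ 0.323

Noncentrality parameter: δ = d·√(n/2) = 0.19 × √(78/2) = 1.1865
Critical value for a one-sided test at α = 0.05: z_α = 1.645.
Power = P(Z > 1.645 − δ) = Φ(-0.458) = 0.3234.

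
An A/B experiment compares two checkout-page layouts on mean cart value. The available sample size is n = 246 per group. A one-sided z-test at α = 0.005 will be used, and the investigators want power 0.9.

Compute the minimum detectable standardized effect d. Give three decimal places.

Need Φ(δ − 2.576) = 0.9, so δ = 2.576 + 1.282 = 3.857.
δ = d·√(n/2) ⇒ d = δ/√(n/2) = 3.857/√(246/2) = 0.3478.

d ≈ 0.348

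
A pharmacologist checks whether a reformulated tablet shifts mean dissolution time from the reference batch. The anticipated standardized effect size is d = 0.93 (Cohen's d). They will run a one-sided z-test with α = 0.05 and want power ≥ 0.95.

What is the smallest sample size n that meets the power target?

n = 13

Set Φ(δ − 1.645) = 0.95; then δ − 1.645 = Φ⁻¹(0.95) = 1.645, giving δ = 3.290.
δ = d·√n ⇒ n = (δ/d)² = (3.290 / 0.93)² = 12.51.
Round up to the next whole unit.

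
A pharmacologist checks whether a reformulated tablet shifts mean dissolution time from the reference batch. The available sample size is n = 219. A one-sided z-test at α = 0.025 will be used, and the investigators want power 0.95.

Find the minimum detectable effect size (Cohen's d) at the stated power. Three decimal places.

Required noncentrality: δ = z_{0.025} + z_{0.05} = 1.960 + 1.645 = 3.605.
δ = d·√n ⇒ d = δ/√n = 3.605/√219 = 0.2436.

d ≈ 0.244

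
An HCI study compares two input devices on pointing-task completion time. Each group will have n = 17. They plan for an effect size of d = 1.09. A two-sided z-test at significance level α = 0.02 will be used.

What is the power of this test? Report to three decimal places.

Noncentrality parameter: δ = d·√(n/2) = 1.09 × √(17/2) = 3.1779
Two-sided α = 0.02 → critical value z_{0.01} = 2.326.
Power = Φ(δ − 2.326) + Φ(−δ − 2.326) = Φ(0.852) + Φ(-5.504) = 0.8028 + 0.0000 = 0.8028.

Power ≈ 0.803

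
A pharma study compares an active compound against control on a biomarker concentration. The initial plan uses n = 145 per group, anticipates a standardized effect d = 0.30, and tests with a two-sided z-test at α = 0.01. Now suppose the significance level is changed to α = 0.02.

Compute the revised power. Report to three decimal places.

δ = d·√(n/2) = 0.30 × √(145/2) = 2.5544 (unchanged). New critical value: z_{0.01} = 2.326.
Revised power = Φ(δ − 2.326) + Φ(−δ − 2.326) = Φ(0.228) + Φ(-4.881) = 0.5902 + 0.0000 = 0.5902.

Power ≈ 0.590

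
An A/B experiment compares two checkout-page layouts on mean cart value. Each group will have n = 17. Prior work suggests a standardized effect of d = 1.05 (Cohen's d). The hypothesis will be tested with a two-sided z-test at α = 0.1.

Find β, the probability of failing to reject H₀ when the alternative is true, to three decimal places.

β ≈ 0.078

Noncentrality parameter: δ = d·√(n/2) = 1.05 × √(17/2) = 3.0612
Critical value for a two-sided test at α = 0.1: z_{α/2} = 1.645.
Power = Φ(δ − 1.645) + Φ(−δ − 1.645) = Φ(1.416) + Φ(-4.706) = 0.9217 + 0.0000 = 0.9217.
Type II error: β = 1 − power = 1 − 0.9217 = 0.0783.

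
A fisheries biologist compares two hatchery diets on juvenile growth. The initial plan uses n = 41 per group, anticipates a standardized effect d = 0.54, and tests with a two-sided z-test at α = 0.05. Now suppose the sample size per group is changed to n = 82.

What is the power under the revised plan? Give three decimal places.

With n = 82 per group: δ = d·√(n/2) = 0.54 × √(82/2) = 3.4577. Critical value z_{0.025} = 1.960.
Revised power = Φ(δ − 1.960) + Φ(−δ − 1.960) = Φ(1.498) + Φ(-5.418) = 0.9329 + 0.0000 = 0.9329.

Power ≈ 0.933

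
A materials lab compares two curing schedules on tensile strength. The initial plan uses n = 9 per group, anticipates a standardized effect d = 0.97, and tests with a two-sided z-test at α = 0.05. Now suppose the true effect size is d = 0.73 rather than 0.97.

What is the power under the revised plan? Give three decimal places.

Power ≈ 0.341

With d = 0.73: δ = d·√(n/2) = 0.73 × √(9/2) = 1.5486. Critical value z_{0.025} = 1.960.
Revised power = Φ(δ − 1.960) + Φ(−δ − 1.960) = Φ(-0.411) + Φ(-3.509) = 0.3404 + 0.0002 = 0.3406.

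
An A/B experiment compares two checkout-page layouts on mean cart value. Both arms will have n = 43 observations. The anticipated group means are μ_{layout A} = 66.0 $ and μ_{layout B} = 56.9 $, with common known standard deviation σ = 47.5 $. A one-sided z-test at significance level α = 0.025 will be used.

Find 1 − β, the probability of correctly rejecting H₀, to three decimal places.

Power ≈ 0.142

Standardized effect: d = |μ_{layout A} − μ_{layout B}| / σ = |66.0 − 56.9| / 47.5 = 0.1916
Noncentrality parameter: δ = d·√(n/2) = 0.1916 × √(43/2) = 0.8883
One-sided α = 0.025 → critical value z_{0.025} = 1.960.
Power = Φ(δ − 1.960) = Φ(-1.072) = 0.1419.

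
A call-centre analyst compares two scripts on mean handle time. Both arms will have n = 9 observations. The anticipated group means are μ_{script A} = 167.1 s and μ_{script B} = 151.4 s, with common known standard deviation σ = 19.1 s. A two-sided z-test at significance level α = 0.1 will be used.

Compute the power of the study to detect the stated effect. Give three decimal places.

Power ≈ 0.540

Standardized effect: d = |μ_{script A} − μ_{script B}| / σ = |167.1 − 151.4| / 19.1 = 0.8220
Noncentrality parameter: δ = d·√(n/2) = 0.8220 × √(9/2) = 1.7437
Two-sided α = 0.1 → critical value z_{0.05} = 1.645.
Power = Φ(δ − 1.645) + Φ(−δ − 1.645) = Φ(0.099) + Φ(-3.389) = 0.5394 + 0.0004 = 0.5397.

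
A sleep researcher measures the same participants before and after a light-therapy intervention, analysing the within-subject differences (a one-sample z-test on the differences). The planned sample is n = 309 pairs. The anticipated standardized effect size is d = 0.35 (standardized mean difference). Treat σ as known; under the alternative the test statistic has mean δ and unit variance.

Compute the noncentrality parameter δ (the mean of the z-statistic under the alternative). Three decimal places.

The noncentrality parameter scales effect size by the design's sample-size factor: δ = d·√n = 0.35 × √309 = 6.1524

δ ≈ 6.152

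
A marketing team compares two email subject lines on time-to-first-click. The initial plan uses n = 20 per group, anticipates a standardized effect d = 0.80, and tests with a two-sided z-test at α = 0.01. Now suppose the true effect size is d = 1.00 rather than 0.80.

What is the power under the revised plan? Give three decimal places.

Power ≈ 0.721

With d = 1.00: δ = d·√(n/2) = 1.00 × √(20/2) = 3.1623. Critical value z_{0.005} = 2.576.
Revised power = Φ(δ − 2.576) + Φ(−δ − 2.576) = Φ(0.586) + Φ(-5.738) = 0.7212 + 0.0000 = 0.7212.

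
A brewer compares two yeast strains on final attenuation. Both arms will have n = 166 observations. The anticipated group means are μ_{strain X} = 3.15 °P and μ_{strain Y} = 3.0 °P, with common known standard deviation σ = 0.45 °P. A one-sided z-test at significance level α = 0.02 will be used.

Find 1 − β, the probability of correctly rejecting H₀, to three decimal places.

Power ≈ 0.837

Standardized effect: d = |μ_{strain X} − μ_{strain Y}| / σ = |3.15 − 3.0| / 0.45 = 0.3333
Noncentrality parameter: δ = d·√(n/2) = 0.3333 × √(166/2) = 3.0368
Critical value for a one-sided test at α = 0.02: z_α = 2.054.
Power = P(Z > 2.054 − δ) = Φ(0.983) = 0.8372.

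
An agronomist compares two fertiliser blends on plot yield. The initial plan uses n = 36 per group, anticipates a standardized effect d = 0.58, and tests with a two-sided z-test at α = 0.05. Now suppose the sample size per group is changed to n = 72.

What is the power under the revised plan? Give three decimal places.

Power ≈ 0.936

With n = 72 per group: δ = d·√(n/2) = 0.58 × √(72/2) = 3.4800. Critical value z_{0.025} = 1.960.
Revised power = Φ(δ − 1.960) + Φ(−δ − 1.960) = Φ(1.520) + Φ(-5.440) = 0.9357 + 0.0000 = 0.9357.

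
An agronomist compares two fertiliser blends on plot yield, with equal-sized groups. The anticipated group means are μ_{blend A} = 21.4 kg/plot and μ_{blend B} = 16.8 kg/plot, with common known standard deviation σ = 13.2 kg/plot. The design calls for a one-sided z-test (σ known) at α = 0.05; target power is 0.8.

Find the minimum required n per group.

n = 102 per group

Standardized effect: d = |μ_{blend A} − μ_{blend B}| / σ = |21.4 − 16.8| / 13.2 = 0.3485
Set Φ(δ − 1.645) = 0.8; then δ − 1.645 = Φ⁻¹(0.8) = 0.842, giving δ = 2.486.
δ = d·√(n/2) ⇒ n = 2(δ/d)² = 2 × (2.486 / 0.3485)² = 101.82.
Round up to the next whole unit.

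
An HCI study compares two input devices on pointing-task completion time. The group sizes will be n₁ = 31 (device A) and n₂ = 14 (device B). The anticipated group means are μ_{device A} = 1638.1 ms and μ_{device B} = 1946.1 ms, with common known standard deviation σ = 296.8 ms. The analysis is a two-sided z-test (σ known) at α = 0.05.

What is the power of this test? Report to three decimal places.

Standardized effect: d = |μ_{device A} − μ_{device B}| / σ = |1638.1 − 1946.1| / 296.8 = 1.0377
Noncentrality parameter: δ = d / √(1/n₁ + 1/n₂) = 1.0377 / √(1/31 + 1/14) = 3.2227
Critical value for a two-sided test at α = 0.05: z_{α/2} = 1.960.
Power = Φ(δ − 1.960) + Φ(−δ − 1.960) = Φ(1.263) + Φ(-5.183) = 0.8967 + 0.0000 = 0.8967.

Power ≈ 0.897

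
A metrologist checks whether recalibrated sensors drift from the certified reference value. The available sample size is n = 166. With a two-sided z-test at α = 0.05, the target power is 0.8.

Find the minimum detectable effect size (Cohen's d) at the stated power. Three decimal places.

d ≈ 0.217

Need Φ(δ − 1.960) = 0.8, so δ = 1.960 + 0.842 = 2.802.
(Lower-tail contribution to power is negligible for δ > 0.)
δ = d·√n ⇒ d = δ/√n = 2.802/√166 = 0.2174.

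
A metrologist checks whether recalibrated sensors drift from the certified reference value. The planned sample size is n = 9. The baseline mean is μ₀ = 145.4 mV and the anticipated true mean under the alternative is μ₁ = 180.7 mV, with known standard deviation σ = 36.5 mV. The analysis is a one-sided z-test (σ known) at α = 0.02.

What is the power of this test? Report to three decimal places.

Standardized effect: d = |μ₁ − μ₀| / σ = |180.7 − 145.4| / 36.5 = 0.9671
Noncentrality parameter: δ = d·√n = 0.9671 × √9 = 2.9014
Critical value for a one-sided test at α = 0.02: z_α = 2.054.
Power = P(Z > 2.054 − δ) = Φ(0.848) = 0.8017.

Power ≈ 0.802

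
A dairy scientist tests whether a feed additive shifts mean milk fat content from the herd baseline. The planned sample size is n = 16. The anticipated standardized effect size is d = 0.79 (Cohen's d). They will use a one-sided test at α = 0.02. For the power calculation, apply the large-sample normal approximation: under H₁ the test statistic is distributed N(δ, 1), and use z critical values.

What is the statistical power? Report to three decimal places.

Noncentrality parameter: δ = d·√n = 0.79 × √16 = 3.1600
One-sided α = 0.02 → critical value z_{0.02} = 2.054.
Power = Φ(δ − 2.054) = Φ(1.106) = 0.8657.

Power ≈ 0.866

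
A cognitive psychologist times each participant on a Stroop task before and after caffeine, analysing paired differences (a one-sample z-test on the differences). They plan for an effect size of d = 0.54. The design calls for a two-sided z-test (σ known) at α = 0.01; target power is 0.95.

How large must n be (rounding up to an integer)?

For power 0.95 need Φ(δ − z_{0.005}) = 0.95, so δ = z_{0.005} + z_{0.05} = 2.576 + 1.645 = 4.221.
(For δ > 0 the lower-tail rejection region contributes negligibly to power, so the one-term inversion is standard.)
δ = d·√n ⇒ n = (δ/d)² = (4.221 / 0.54)² = 61.09.
Round up to the next whole unit.

n = 62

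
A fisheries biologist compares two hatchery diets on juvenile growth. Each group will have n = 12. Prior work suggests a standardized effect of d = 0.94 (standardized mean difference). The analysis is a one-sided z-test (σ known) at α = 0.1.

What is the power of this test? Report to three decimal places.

Power ≈ 0.846

Noncentrality parameter: δ = d·√(n/2) = 0.94 × √(12/2) = 2.3025
Critical value for a one-sided test at α = 0.1: z_α = 1.282.
Power = Φ(δ − 1.282) = Φ(1.021) = 0.8464.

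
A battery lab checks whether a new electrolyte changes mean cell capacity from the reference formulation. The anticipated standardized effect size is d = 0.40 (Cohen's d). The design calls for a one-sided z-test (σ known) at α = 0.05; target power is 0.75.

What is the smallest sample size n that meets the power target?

Set Φ(δ − 1.645) = 0.75; then δ − 1.645 = Φ⁻¹(0.75) = 0.674, giving δ = 2.319.
δ = d·√n ⇒ n = (δ/d)² = (2.319 / 0.40)² = 33.62.
Rounding up, n = 34.

n = 34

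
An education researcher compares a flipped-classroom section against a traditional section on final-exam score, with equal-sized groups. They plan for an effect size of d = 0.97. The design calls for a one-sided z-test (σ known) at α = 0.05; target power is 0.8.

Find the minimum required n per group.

For power 0.8 need Φ(δ − z_{0.05}) = 0.8, so δ = z_{0.05} + z_{0.20} = 1.645 + 0.842 = 2.486.
δ = d·√(n/2) ⇒ n = 2(δ/d)² = 2 × (2.486 / 0.97)² = 13.14.
Rounding up, n = 14 per group.

n = 14 per group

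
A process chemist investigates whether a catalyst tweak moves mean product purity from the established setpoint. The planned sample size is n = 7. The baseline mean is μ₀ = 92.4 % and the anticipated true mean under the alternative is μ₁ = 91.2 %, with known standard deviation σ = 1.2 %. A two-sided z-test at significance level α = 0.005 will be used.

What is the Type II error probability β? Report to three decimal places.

Standardized effect: d = |μ₁ − μ₀| / σ = |91.2 − 92.4| / 1.2 = 1.0000
Noncentrality parameter: δ = d·√n = 1.0000 × √7 = 2.6458
Critical value for a two-sided test at α = 0.005: z_{α/2} = 2.807.
Power = Φ(δ − 2.807) + Φ(−δ − 2.807) = Φ(-0.161) + Φ(-5.453) = 0.4359 + 0.0000 = 0.4359.
Type II error: β = 1 − power = 1 − 0.4359 = 0.5641.

β ≈ 0.564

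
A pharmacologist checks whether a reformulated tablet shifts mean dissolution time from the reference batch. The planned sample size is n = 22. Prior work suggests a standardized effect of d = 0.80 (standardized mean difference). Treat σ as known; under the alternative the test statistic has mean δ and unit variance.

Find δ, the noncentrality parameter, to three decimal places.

δ ≈ 3.752

δ = d·√n = 0.80 × √22 = 3.7523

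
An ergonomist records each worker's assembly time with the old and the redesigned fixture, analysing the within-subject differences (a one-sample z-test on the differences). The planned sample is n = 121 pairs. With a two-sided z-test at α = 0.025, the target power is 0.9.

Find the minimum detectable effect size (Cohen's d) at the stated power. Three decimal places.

d ≈ 0.320

Need Φ(δ − 2.241) = 0.9, so δ = 2.241 + 1.282 = 3.523.
(Lower-tail contribution to power is negligible for δ > 0.)
δ = d·√n ⇒ d = δ/√n = 3.523/√121 = 0.3203.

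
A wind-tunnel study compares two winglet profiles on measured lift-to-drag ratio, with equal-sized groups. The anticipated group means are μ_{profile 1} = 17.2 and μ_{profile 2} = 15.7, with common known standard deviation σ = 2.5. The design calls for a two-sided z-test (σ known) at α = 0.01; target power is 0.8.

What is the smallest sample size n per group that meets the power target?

Standardized effect: d = |μ_{profile 1} − μ_{profile 2}| / σ = |17.2 − 15.7| / 2.5 = 0.6000
For power 0.8 need Φ(δ − z_{0.005}) = 0.8, so δ = z_{0.005} + z_{0.20} = 2.576 + 0.842 = 3.417.
(Ignoring the negligible lower-tail rejection probability gives the usual closed-form inversion.)
δ = d·√(n/2) ⇒ n = 2(δ/d)² = 2 × (3.417 / 0.6000)² = 64.88.
Rounding up, n = 65 per group.

n = 65 per group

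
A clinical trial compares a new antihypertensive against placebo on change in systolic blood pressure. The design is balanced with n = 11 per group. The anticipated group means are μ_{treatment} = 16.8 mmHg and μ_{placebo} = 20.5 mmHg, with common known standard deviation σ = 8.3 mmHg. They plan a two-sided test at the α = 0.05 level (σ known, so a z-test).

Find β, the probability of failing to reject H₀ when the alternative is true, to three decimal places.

Standardized effect: d = |μ_{treatment} − μ_{placebo}| / σ = |16.8 − 20.5| / 8.3 = 0.4458
Noncentrality parameter: δ = d·√(n/2) = 0.4458 × √(11/2) = 1.0455
Two-sided α = 0.05 → critical value z_{0.025} = 1.960.
Power = Φ(δ − 1.960) + Φ(−δ − 1.960) = Φ(-0.915) + Φ(-3.005) = 0.1802 + 0.0013 = 0.1816.
Type II error: β = 1 − power = 1 − 0.1816 = 0.8184.

β ≈ 0.818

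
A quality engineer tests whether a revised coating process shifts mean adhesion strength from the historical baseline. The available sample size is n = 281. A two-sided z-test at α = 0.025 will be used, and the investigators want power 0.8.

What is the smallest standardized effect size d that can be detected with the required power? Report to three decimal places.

d ≈ 0.184

Need Φ(δ − 2.241) = 0.8, so δ = 2.241 + 0.842 = 3.083.
(The second rejection-region term Φ(−δ − z_{α/2}) is negligible and dropped.)
δ = d·√n ⇒ d = δ/√n = 3.083/√281 = 0.1839.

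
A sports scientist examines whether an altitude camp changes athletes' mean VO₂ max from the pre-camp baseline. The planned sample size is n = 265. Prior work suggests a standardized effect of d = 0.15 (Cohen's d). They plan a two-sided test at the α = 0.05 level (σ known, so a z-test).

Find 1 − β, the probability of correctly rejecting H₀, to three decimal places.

Power ≈ 0.685

Noncentrality parameter: δ = d·√n = 0.15 × √265 = 2.4418
Critical value for a two-sided test at α = 0.05: z_{α/2} = 1.960.
Power = Φ(δ − 1.960) + Φ(−δ − 1.960) = Φ(0.482) + Φ(-4.402) = 0.6850 + 0.0000 = 0.6851.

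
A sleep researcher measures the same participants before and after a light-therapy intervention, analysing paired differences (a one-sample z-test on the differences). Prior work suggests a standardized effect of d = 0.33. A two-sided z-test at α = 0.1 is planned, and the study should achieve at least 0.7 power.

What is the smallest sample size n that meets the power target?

n = 44

Set Φ(δ − 1.645) = 0.7; then δ − 1.645 = Φ⁻¹(0.7) = 0.524, giving δ = 2.169.
(The Φ(−δ − z_{α/2}) term is vanishingly small for δ > 0 and is dropped in the standard sample-size formula.)
δ = d·√n ⇒ n = (δ/d)² = (2.169 / 0.33)² = 43.21.
Rounding up, n = 44.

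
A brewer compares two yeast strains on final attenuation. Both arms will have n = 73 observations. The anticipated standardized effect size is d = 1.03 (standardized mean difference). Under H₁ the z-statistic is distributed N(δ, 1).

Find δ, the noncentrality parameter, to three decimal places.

δ = d·√(n/2) = 1.03 × √(73/2) = 6.2228

δ ≈ 6.223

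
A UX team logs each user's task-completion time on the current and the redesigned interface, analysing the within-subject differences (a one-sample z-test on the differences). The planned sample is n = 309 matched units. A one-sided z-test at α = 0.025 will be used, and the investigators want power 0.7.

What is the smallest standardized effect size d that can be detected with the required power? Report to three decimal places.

d ≈ 0.141

Required noncentrality: δ = z_{0.025} + z_{0.30} = 1.960 + 0.524 = 2.484.
δ = d·√n ⇒ d = δ/√n = 2.484/√309 = 0.1413.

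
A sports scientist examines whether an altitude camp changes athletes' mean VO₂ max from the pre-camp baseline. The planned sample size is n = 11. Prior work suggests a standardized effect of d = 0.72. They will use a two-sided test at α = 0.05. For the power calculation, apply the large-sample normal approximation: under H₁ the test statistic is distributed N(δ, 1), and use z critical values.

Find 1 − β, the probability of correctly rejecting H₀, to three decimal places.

Power ≈ 0.666

Noncentrality parameter: δ = d·√n = 0.72 × √11 = 2.3880
Two-sided α = 0.05 → critical value z_{0.025} = 1.960.
Power = Φ(δ − 1.960) + Φ(−δ − 1.960) = Φ(0.428) + Φ(-4.348) = 0.6657 + 0.0000 = 0.6657.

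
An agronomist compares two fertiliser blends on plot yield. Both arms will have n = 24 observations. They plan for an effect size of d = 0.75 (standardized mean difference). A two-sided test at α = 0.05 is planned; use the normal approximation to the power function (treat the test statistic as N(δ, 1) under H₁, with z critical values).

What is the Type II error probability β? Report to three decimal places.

Noncentrality parameter: δ = d·√(n/2) = 0.75 × √(24/2) = 2.5981
Two-sided α = 0.05 → critical value z_{0.025} = 1.960.
Power = Φ(δ − 1.960) + Φ(−δ − 1.960) = Φ(0.638) + Φ(-4.558) = 0.7383 + 0.0000 = 0.7383.
Type II error: β = 1 − power = 1 − 0.7383 = 0.2617.

β ≈ 0.262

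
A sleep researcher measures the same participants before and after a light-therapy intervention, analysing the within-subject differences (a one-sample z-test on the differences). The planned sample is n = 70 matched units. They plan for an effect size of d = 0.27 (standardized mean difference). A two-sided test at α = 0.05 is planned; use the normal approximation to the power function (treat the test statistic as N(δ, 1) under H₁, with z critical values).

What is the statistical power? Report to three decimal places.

Power ≈ 0.618

Noncentrality parameter: δ = d·√n = 0.27 × √70 = 2.2590
Critical value for a two-sided test at α = 0.05: z_{α/2} = 1.960.
Power = Φ(δ − 1.960) + Φ(−δ − 1.960) = Φ(0.299) + Φ(-4.219) = 0.6175 + 0.0000 = 0.6175.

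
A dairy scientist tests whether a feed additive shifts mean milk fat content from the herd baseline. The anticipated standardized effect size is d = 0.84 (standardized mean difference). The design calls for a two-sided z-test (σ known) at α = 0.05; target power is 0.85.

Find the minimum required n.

n = 13

For power 0.85 need Φ(δ − z_{0.025}) = 0.85, so δ = z_{0.025} + z_{0.15} = 1.960 + 1.036 = 2.996.
(The Φ(−δ − z_{α/2}) term is vanishingly small for δ > 0 and is dropped in the standard sample-size formula.)
δ = d·√n ⇒ n = (δ/d)² = (2.996 / 0.84)² = 12.72.
Rounding up, n = 13.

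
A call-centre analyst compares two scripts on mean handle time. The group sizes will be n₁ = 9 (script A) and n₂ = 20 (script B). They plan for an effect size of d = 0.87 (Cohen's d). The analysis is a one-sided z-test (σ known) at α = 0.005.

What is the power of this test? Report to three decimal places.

Noncentrality parameter: λ = d / √(1/n₁ + 1/n₂) = 0.87 / √(1/9 + 1/20) = 2.1675
One-sided α = 0.005 → critical value z_{0.005} = 2.576.
Power = P(Z > 2.576 − λ) = Φ(-0.408) = 0.3415.

Power ≈ 0.342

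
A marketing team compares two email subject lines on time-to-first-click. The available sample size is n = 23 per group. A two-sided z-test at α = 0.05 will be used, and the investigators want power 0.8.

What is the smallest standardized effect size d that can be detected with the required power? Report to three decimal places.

d ≈ 0.826

Need Φ(δ − 1.960) = 0.8, so δ = 1.960 + 0.842 = 2.802.
(Lower-tail contribution to power is negligible for δ > 0.)
δ = d·√(n/2) ⇒ d = δ/√(n/2) = 2.802/√(23/2) = 0.8261.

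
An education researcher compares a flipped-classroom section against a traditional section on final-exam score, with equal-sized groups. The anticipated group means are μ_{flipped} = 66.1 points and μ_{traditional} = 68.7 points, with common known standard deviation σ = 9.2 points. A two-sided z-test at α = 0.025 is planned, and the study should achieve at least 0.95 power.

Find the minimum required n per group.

Standardized effect: d = |μ_{flipped} − μ_{traditional}| / σ = |66.1 − 68.7| / 9.2 = 0.2826
For power 0.95 need Φ(δ − z_{0.0125}) = 0.95, so δ = z_{0.0125} + z_{0.05} = 2.241 + 1.645 = 3.886.
(For δ > 0 the lower-tail rejection region contributes negligibly to power, so the one-term inversion is standard.)
δ = d·√(n/2) ⇒ n = 2(δ/d)² = 2 × (3.886 / 0.2826)² = 378.20.
Rounding up, n = 379 per group.

n = 379 per group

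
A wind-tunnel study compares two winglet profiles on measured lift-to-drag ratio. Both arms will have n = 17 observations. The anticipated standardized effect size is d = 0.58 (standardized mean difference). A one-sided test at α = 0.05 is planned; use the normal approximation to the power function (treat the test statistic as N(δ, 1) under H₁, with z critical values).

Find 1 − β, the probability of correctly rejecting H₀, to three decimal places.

Power ≈ 0.518

Noncentrality parameter: δ = d·√(n/2) = 0.58 × √(17/2) = 1.6910
Critical value for a one-sided test at α = 0.05: z_α = 1.645.
Power = Φ(δ − 1.645) = Φ(0.046) = 0.5184.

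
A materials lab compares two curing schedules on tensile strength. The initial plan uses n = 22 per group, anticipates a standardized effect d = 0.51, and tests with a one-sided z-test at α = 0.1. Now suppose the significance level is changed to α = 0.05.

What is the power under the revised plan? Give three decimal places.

Power ≈ 0.519

δ = d·√(n/2) = 0.51 × √(22/2) = 1.6915 (unchanged). New critical value: z_{0.05} = 1.645.
Revised power = Φ(δ − 1.645) = Φ(0.047) = 0.5186.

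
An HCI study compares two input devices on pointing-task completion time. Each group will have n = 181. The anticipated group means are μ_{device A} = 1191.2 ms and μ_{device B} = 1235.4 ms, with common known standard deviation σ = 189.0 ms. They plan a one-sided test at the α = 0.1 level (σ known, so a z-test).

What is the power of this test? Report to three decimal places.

Standardized effect: d = |μ_{device A} − μ_{device B}| / σ = |1191.2 − 1235.4| / 189.0 = 0.2339
Noncentrality parameter: δ = d·√(n/2) = 0.2339 × √(181/2) = 2.2248
Critical value for a one-sided test at α = 0.1: z_α = 1.282.
Power = Φ(δ − 1.282) = Φ(0.943) = 0.8272.

Power ≈ 0.827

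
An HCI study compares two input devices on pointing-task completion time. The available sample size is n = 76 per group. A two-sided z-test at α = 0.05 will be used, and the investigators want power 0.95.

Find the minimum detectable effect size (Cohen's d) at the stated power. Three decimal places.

Required noncentrality: δ = z_{0.025} + z_{0.05} = 1.960 + 1.645 = 3.605.
(The second rejection-region term Φ(−δ − z_{α/2}) is negligible and dropped.)
δ = d·√(n/2) ⇒ d = δ/√(n/2) = 3.605/√(76/2) = 0.5848.

d ≈ 0.585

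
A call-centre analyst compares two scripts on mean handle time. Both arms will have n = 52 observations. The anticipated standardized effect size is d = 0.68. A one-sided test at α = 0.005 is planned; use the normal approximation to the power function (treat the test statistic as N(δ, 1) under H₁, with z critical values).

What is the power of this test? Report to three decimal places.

Noncentrality parameter: δ = d·√(n/2) = 0.68 × √(52/2) = 3.4673
Critical value for a one-sided test at α = 0.005: z_α = 2.576.
Power = P(Z > 2.576 − δ) = Φ(0.892) = 0.8137.

Power ≈ 0.814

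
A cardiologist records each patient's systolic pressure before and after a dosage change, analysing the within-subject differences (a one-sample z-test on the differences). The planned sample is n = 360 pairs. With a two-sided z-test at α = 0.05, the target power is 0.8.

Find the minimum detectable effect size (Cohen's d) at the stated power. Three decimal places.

Required noncentrality: δ = z_{0.025} + z_{0.20} = 1.960 + 0.842 = 2.802.
(The second rejection-region term Φ(−δ − z_{α/2}) is negligible and dropped.)
δ = d·√n ⇒ d = δ/√n = 2.802/√360 = 0.1477.

d ≈ 0.148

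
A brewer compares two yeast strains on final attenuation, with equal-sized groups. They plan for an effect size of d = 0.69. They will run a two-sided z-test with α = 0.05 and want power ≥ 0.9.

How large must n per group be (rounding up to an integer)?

Set Φ(δ − 1.960) = 0.9; then δ − 1.960 = Φ⁻¹(0.9) = 1.282, giving δ = 3.242.
(For δ > 0 the lower-tail rejection region contributes negligibly to power, so the one-term inversion is standard.)
δ = d·√(n/2) ⇒ n = 2(δ/d)² = 2 × (3.242 / 0.69)² = 44.14.
Round up to the next whole unit.

n = 45 per group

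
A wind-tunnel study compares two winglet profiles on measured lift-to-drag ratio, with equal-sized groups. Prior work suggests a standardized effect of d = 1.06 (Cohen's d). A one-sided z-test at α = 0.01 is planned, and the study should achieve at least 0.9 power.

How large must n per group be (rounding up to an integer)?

n = 24 per group

Set Φ(δ − 2.326) = 0.9; then δ − 2.326 = Φ⁻¹(0.9) = 1.282, giving δ = 3.608.
δ = d·√(n/2) ⇒ n = 2(δ/d)² = 2 × (3.608 / 1.06)² = 23.17.
Round up to the next whole unit.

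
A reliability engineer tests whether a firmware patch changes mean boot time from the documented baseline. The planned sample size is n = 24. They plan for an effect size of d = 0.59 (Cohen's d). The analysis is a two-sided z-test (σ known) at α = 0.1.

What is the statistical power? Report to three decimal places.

Noncentrality parameter: δ = d·√n = 0.59 × √24 = 2.8904
Two-sided α = 0.1 → critical value z_{0.05} = 1.645.
Power = Φ(δ − 1.645) + Φ(−δ − 1.645) = Φ(1.246) + Φ(-4.535) = 0.8935 + 0.0000 = 0.8935.

Power ≈ 0.894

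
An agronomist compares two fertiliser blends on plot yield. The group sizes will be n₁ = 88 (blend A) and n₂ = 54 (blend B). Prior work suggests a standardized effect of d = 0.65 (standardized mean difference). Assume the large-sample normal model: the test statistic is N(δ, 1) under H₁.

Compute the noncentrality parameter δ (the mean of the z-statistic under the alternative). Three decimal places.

δ ≈ 3.760

δ = d / √(1/n₁ + 1/n₂) = 0.65 / √(1/88 + 1/54) = 3.7602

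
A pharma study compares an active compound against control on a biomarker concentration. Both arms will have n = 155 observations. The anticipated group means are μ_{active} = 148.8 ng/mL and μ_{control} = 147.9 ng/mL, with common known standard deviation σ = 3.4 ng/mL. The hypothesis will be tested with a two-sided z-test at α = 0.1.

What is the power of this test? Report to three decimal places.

Power ≈ 0.754

Standardized effect: d = |μ_{active} − μ_{control}| / σ = |148.8 − 147.9| / 3.4 = 0.2647
Noncentrality parameter: δ = d·√(n/2) = 0.2647 × √(155/2) = 2.3303
Critical value for a two-sided test at α = 0.1: z_{α/2} = 1.645.
Power = Φ(δ − 1.645) + Φ(−δ − 1.645) = Φ(0.685) + Φ(-3.975) = 0.7535 + 0.0000 = 0.7535.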